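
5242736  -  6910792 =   -  1668056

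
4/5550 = 2/2775  =  0.00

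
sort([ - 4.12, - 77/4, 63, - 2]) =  [ - 77/4, - 4.12 ,  -  2, 63]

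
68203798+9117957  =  77321755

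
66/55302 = 11/9217 = 0.00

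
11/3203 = 11/3203  =  0.00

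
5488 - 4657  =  831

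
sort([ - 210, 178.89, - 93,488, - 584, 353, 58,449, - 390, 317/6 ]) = [ - 584, - 390,-210, - 93,317/6, 58,178.89,353, 449,488] 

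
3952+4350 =8302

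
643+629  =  1272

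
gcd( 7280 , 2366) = 182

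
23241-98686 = -75445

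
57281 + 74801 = 132082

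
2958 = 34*87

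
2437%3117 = 2437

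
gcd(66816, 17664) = 768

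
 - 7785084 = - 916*8499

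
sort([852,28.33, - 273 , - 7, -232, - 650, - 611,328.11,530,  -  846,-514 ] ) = [  -  846,- 650, -611, - 514, - 273, - 232, - 7,28.33,328.11,530,852 ]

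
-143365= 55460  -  198825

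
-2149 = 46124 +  - 48273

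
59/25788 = 59/25788  =  0.00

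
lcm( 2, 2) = 2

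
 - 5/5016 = -5/5016 =-0.00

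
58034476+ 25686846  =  83721322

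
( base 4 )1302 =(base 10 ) 114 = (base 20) 5e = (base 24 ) 4I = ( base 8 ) 162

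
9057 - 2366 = 6691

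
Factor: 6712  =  2^3*839^1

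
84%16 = 4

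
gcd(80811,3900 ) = 3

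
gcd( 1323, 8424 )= 27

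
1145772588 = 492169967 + 653602621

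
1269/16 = 1269/16 = 79.31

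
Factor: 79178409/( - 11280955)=-3^2*5^( - 1)*7^( - 1) * 37^1* 47^1*109^ ( - 1)*2957^( -1) * 5059^1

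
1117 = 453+664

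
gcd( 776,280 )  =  8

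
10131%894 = 297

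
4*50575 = 202300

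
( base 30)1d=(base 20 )23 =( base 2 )101011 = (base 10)43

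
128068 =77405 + 50663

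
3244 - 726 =2518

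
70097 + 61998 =132095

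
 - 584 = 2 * ( - 292) 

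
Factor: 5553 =3^2 * 617^1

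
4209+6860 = 11069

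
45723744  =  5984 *7641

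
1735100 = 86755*20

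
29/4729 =29/4729 = 0.01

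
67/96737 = 67/96737 = 0.00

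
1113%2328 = 1113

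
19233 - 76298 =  - 57065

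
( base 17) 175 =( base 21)je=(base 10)413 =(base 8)635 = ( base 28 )EL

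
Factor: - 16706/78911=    - 2^1 * 7^( - 1)*8353^1*11273^( - 1)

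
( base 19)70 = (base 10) 133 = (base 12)b1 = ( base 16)85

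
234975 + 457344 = 692319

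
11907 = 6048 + 5859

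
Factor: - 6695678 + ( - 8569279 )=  - 15264957 = -3^1 * 43^1 * 73^1 *1621^1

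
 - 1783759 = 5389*( - 331 ) 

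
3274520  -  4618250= -1343730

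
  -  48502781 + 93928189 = 45425408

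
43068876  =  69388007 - 26319131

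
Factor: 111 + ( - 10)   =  101 = 101^1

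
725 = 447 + 278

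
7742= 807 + 6935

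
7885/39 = 7885/39 = 202.18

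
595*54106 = 32193070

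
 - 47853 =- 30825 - 17028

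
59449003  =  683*87041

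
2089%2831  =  2089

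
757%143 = 42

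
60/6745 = 12/1349= 0.01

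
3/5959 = 3/5959 = 0.00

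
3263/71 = 45 + 68/71= 45.96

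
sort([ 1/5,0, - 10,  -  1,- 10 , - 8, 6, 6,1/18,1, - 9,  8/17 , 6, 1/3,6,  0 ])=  [ - 10 , - 10, - 9, - 8, - 1,0, 0, 1/18,  1/5,1/3,8/17,1, 6,6 , 6, 6 ]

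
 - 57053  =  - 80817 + 23764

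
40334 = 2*20167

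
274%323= 274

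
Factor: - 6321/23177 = - 3^1*11^( - 1 ) = - 3/11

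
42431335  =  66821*635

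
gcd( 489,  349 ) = 1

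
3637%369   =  316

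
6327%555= 222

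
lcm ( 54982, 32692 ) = 1209604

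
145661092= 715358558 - 569697466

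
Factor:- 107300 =- 2^2*5^2*29^1*37^1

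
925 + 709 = 1634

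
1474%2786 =1474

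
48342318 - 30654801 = 17687517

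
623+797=1420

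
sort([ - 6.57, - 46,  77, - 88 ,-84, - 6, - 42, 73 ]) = [-88,  -  84 ,-46,- 42 , - 6.57,-6,73 , 77]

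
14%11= 3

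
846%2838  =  846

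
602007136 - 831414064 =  - 229406928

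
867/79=10 + 77/79  =  10.97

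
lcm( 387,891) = 38313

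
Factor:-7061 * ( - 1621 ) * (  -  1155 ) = -3^1*5^1*7^1*11^1*23^1*307^1*1621^1 = -  13219992555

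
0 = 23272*0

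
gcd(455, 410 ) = 5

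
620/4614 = 310/2307=0.13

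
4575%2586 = 1989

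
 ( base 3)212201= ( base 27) NJ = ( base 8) 1200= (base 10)640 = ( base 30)LA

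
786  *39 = 30654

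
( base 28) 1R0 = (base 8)3004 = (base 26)276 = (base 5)22130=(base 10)1540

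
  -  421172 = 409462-830634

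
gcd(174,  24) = 6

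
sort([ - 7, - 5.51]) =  [- 7,  -  5.51]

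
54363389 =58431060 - 4067671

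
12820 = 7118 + 5702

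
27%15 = 12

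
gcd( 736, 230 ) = 46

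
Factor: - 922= - 2^1*461^1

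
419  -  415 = 4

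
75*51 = 3825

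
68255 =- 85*( - 803) 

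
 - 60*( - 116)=6960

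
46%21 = 4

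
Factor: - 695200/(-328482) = 400/189=2^4*3^ (  -  3)  *  5^2*7^( - 1 ) 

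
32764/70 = 16382/35 =468.06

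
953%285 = 98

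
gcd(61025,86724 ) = 1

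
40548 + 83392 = 123940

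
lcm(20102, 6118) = 140714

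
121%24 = 1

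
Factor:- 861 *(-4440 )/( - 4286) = -2^2*3^2*5^1*7^1 * 37^1* 41^1 * 2143^( - 1)=- 1911420/2143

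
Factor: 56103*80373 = 3^2* 73^1*367^1*18701^1 = 4509166419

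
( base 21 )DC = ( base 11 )23A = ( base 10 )285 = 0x11D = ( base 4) 10131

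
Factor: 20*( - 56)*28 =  - 2^7*5^1*7^2 = -31360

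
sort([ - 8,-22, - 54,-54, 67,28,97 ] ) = [ - 54, - 54, - 22, - 8,28, 67,97 ]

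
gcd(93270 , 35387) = 1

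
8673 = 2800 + 5873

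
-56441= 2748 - 59189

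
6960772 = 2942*2366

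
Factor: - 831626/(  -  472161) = 2^1*3^( - 1)*31^( -1) * 163^1 * 2551^1 * 5077^ (-1) 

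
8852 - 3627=5225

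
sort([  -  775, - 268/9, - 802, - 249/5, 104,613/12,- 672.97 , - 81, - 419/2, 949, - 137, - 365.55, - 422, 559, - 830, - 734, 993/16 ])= [ - 830, - 802, - 775, - 734, - 672.97,-422, - 365.55 , - 419/2, - 137, - 81, - 249/5,-268/9, 613/12,993/16, 104,559,949 ]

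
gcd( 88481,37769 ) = 1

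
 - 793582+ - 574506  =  - 1368088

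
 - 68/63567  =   - 1 + 63499/63567=   - 0.00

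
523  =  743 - 220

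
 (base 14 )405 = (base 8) 1425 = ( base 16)315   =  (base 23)1b7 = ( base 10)789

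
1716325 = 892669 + 823656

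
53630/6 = 8938 + 1/3 = 8938.33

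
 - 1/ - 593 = 1/593 = 0.00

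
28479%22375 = 6104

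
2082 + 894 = 2976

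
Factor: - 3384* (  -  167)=565128  =  2^3*3^2*47^1 *167^1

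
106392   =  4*26598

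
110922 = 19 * 5838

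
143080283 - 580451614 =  - 437371331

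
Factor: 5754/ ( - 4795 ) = -2^1*3^1*5^( - 1) = - 6/5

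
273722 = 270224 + 3498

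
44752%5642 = 5258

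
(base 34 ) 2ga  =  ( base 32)2pi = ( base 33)2ks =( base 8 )5462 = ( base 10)2866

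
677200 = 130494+546706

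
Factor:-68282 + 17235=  - 51047 =-51047^1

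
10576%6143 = 4433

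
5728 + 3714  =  9442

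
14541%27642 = 14541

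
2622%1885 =737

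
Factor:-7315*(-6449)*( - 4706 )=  - 222002891110 = -  2^1 * 5^1*7^1*11^1*13^1*19^1*181^1*6449^1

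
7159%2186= 601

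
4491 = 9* 499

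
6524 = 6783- 259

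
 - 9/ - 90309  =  3/30103 = 0.00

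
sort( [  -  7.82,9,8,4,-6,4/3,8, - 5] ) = [ - 7.82, - 6,-5,4/3, 4, 8,8,  9]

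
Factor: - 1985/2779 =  - 5/7 = - 5^1*7^(  -  1 ) 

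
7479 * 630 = 4711770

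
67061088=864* 77617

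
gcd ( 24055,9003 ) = 1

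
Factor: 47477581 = 61^1*347^1*2243^1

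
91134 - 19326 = 71808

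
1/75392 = 1/75392 = 0.00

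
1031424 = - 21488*(  -  48) 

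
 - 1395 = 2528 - 3923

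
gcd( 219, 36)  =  3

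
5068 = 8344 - 3276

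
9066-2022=7044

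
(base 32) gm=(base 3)201210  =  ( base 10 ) 534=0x216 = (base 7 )1362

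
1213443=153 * 7931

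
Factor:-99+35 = -2^6 = -64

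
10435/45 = 231 + 8/9 = 231.89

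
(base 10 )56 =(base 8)70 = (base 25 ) 26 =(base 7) 110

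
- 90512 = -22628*4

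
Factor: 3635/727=5^1 = 5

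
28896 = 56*516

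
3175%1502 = 171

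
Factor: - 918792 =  - 2^3 * 3^2*7^1*1823^1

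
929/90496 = 929/90496  =  0.01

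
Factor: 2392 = 2^3*13^1*23^1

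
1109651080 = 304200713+805450367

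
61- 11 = 50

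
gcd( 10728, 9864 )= 72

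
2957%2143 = 814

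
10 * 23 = 230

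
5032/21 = 5032/21= 239.62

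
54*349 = 18846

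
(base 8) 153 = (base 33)38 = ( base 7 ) 212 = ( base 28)3N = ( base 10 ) 107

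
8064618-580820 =7483798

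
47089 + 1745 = 48834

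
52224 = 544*96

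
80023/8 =80023/8 = 10002.88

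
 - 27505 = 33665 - 61170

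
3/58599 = 1/19533= 0.00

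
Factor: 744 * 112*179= 2^7*3^1*7^1 * 31^1*179^1=14915712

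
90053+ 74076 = 164129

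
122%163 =122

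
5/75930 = 1/15186 = 0.00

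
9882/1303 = 7 + 761/1303 = 7.58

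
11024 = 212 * 52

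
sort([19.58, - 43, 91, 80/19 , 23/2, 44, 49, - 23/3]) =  [ - 43,-23/3,80/19, 23/2,19.58,  44, 49, 91]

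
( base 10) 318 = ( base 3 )102210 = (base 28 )ba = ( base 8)476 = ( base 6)1250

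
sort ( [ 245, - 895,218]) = [ - 895,218, 245 ]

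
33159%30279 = 2880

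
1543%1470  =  73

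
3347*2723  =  9113881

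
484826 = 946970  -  462144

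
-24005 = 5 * ( - 4801 )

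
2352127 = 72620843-70268716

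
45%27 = 18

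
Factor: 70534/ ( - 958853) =-2^1*7^( - 1)*35267^1*136979^ ( - 1 ) 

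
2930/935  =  586/187 = 3.13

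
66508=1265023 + -1198515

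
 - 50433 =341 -50774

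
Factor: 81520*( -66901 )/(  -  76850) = 2^3*5^(-1) * 29^( - 1 )*53^( - 1) * 149^1 * 449^1 * 1019^1 = 545376952/7685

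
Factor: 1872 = 2^4*3^2 * 13^1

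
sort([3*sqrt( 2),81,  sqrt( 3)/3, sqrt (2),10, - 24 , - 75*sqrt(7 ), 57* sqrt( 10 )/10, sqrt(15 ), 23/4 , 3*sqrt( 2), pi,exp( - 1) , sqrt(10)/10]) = [ - 75*sqrt( 7),- 24,sqrt( 10 )/10, exp(  -  1 ),  sqrt(  3) /3, sqrt( 2 ),pi, sqrt( 15),3* sqrt( 2), 3*sqrt (2 ), 23/4, 10, 57 * sqrt( 10 )/10,81] 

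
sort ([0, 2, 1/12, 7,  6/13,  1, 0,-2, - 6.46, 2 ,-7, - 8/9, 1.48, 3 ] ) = [ - 7, - 6.46,-2, - 8/9, 0,0, 1/12, 6/13, 1, 1.48,2,2, 3,7 ] 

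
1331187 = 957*1391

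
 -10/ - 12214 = 5/6107 = 0.00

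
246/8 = 30 + 3/4 = 30.75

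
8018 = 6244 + 1774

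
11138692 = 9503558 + 1635134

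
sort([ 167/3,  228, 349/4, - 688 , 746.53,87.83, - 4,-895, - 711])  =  [ - 895 , - 711  , - 688 , - 4, 167/3,349/4,  87.83,228,746.53]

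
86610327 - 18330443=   68279884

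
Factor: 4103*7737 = 3^1 * 11^1*373^1* 2579^1 = 31744911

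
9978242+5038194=15016436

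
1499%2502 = 1499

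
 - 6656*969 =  - 6449664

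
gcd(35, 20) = 5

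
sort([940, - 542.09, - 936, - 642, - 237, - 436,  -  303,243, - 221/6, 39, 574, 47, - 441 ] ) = [ - 936,-642, - 542.09, - 441, - 436, - 303, - 237  ,- 221/6, 39 , 47, 243, 574, 940]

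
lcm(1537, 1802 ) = 52258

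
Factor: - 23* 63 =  - 1449 = - 3^2*7^1*23^1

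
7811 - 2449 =5362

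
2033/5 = 2033/5 = 406.60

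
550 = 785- 235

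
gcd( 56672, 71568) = 112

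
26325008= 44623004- 18297996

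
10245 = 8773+1472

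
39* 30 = 1170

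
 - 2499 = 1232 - 3731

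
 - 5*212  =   - 1060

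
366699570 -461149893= - 94450323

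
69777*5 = 348885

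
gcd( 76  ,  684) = 76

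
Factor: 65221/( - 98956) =- 29/44 = - 2^ ( - 2 )*11^(-1)* 29^1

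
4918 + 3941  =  8859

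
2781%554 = 11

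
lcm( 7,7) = 7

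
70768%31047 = 8674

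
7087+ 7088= 14175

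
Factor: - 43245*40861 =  - 3^2*5^1*29^1*31^2*1409^1 = -1767033945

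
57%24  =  9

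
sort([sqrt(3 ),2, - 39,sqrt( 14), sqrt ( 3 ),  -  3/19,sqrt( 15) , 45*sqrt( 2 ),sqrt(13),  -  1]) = [ - 39, - 1, - 3/19,sqrt( 3), sqrt(3 ),  2,sqrt( 13 ),sqrt(14 ),  sqrt( 15),45*sqrt( 2)] 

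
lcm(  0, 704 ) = 0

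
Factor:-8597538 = - 2^1*3^2*19^1*23^1*1093^1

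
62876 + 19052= 81928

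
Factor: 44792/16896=2^(  -  6)*3^( - 1)*509^1 =509/192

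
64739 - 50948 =13791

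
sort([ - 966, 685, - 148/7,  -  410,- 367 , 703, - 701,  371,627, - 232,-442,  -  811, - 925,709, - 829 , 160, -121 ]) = [ - 966 , - 925, - 829,-811,-701, - 442,-410 ,-367, - 232 ,-121,-148/7, 160 , 371,627,685,703, 709 ]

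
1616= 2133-517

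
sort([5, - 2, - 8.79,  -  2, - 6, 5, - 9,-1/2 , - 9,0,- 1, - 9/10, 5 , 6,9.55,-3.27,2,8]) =[ - 9, - 9, - 8.79, - 6,-3.27, - 2 , - 2,-1, - 9/10, - 1/2,0,2,5,  5, 5,6 , 8, 9.55]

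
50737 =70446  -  19709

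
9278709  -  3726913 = 5551796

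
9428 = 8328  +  1100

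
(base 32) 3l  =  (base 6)313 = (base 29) 41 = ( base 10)117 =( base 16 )75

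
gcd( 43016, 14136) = 152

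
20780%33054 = 20780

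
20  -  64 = - 44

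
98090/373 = 262 + 364/373 = 262.98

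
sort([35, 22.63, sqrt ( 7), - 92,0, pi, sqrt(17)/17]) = [ - 92,0, sqrt( 17)/17,sqrt( 7),pi,22.63, 35]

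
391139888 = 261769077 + 129370811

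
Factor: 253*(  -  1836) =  - 2^2*3^3 * 11^1*17^1* 23^1 = - 464508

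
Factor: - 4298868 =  - 2^2 * 3^2*7^2*2437^1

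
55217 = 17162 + 38055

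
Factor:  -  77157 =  - 3^2*8573^1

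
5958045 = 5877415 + 80630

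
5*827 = 4135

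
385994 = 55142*7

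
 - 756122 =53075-809197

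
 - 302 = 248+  - 550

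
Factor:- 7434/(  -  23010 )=3^1*5^( - 1)  *7^1*13^(  -  1) = 21/65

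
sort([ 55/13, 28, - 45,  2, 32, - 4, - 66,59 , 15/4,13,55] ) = [ - 66,  -  45,- 4, 2, 15/4,55/13,13, 28, 32,55,59] 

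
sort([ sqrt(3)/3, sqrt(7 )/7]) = [sqrt( 7) /7,sqrt ( 3 )/3]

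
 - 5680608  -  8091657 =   -  13772265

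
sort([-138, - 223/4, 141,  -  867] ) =[-867,-138,  -  223/4, 141] 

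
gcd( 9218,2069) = 1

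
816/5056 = 51/316 = 0.16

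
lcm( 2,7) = 14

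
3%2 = 1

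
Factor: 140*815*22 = 2510200= 2^3*5^2 * 7^1* 11^1 * 163^1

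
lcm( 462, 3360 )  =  36960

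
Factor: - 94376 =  - 2^3*47^1*251^1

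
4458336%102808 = 37592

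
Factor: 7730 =2^1*5^1 * 773^1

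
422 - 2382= - 1960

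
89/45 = 89/45 = 1.98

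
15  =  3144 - 3129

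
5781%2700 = 381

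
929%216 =65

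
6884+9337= 16221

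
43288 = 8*5411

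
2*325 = 650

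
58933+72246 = 131179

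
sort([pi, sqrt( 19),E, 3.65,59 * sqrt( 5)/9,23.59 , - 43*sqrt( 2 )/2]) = [-43 * sqrt (2 )/2,E, pi,  3.65,  sqrt(19 ),  59*sqrt(5) /9, 23.59]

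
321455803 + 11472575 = 332928378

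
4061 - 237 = 3824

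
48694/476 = 24347/238 = 102.30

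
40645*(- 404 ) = - 16420580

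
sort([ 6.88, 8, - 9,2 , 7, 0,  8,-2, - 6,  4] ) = [-9, - 6, - 2,0,  2, 4 , 6.88, 7,8 , 8 ]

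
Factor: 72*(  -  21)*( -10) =15120 = 2^4 * 3^3 * 5^1*7^1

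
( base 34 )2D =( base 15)56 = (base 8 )121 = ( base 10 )81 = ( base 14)5B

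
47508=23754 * 2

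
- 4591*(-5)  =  22955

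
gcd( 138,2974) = 2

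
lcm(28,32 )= 224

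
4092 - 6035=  - 1943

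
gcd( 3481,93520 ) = 1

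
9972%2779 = 1635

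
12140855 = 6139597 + 6001258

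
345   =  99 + 246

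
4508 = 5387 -879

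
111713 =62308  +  49405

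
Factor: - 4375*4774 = -2^1 * 5^4* 7^2*11^1 * 31^1 = - 20886250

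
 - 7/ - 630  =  1/90 = 0.01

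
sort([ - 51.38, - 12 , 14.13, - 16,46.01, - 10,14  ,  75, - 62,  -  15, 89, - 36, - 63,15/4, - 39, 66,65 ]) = [ - 63, -62,  -  51.38 ,-39,  -  36, - 16, - 15, - 12, - 10, 15/4 , 14,14.13 , 46.01, 65,  66,75, 89]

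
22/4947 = 22/4947  =  0.00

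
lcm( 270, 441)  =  13230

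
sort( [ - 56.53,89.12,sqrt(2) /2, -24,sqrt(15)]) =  [ - 56.53, - 24, sqrt(2 )/2, sqrt(15 ),89.12]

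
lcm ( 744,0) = 0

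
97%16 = 1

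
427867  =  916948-489081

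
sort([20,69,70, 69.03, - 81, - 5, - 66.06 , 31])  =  [ - 81, - 66.06, - 5,20, 31 , 69, 69.03,70 ] 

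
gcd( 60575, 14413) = 1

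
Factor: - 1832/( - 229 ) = 8 =2^3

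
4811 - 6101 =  - 1290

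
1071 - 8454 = - 7383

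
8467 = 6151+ 2316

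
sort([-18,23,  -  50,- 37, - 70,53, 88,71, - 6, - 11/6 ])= [ - 70,- 50, - 37,  -  18,  -  6 , - 11/6, 23,53,  71,  88] 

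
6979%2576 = 1827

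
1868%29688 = 1868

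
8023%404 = 347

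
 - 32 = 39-71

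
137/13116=137/13116 = 0.01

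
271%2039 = 271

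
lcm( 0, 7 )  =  0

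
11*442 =4862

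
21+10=31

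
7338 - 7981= - 643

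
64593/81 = 797 + 4/9 = 797.44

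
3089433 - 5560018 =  - 2470585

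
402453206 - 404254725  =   - 1801519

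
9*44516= 400644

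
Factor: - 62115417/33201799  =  -3^5*7^1*13^1 * 17^( - 1)*53^2*563^ (-1) *3469^ ( - 1)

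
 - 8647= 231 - 8878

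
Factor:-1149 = -3^1 * 383^1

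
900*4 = 3600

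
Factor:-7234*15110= -109305740=-2^2*5^1*1511^1*3617^1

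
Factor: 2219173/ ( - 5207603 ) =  -11^1*821^( - 1)*6343^(-1)*201743^1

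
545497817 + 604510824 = 1150008641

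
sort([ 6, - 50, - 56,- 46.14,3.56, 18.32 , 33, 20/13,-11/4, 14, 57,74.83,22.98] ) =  [-56,-50, - 46.14, - 11/4, 20/13, 3.56, 6,14,18.32,  22.98, 33, 57, 74.83] 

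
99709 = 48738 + 50971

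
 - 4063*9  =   - 36567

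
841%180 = 121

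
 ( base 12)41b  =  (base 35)H4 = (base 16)257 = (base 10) 599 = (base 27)M5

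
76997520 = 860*89532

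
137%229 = 137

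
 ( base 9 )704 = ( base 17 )1ga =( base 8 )1073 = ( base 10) 571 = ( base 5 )4241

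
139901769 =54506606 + 85395163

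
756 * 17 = 12852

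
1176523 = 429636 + 746887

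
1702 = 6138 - 4436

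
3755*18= 67590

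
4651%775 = 1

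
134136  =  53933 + 80203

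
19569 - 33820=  - 14251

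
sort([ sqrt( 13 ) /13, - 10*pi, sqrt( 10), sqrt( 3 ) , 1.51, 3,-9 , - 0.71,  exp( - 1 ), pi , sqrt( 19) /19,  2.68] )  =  [ - 10 * pi,-9, - 0.71, sqrt( 19 ) /19, sqrt( 13 ) /13,  exp( - 1), 1.51, sqrt( 3 ),2.68 , 3,pi  ,  sqrt( 10) ] 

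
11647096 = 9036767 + 2610329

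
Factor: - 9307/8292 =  - 2^( - 2 ) * 3^(  -  1 ) * 41^1 * 227^1*691^( - 1)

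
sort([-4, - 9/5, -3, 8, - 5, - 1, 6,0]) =[  -  5, - 4, - 3 , - 9/5, - 1,0, 6,  8 ]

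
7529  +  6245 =13774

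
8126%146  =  96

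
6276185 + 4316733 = 10592918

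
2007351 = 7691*261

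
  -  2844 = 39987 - 42831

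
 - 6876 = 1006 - 7882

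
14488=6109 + 8379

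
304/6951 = 304/6951= 0.04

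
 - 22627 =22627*( - 1) 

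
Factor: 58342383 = 3^3 * 11^1*196439^1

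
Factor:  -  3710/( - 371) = 10  =  2^1 * 5^1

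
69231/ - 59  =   - 69231/59 = -  1173.41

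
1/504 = 1/504 = 0.00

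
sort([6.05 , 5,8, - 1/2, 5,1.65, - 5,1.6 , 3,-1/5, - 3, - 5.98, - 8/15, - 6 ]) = [ - 6 , - 5.98, - 5, - 3, - 8/15,  -  1/2, - 1/5, 1.6 , 1.65,3, 5,5,6.05,8]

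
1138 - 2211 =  - 1073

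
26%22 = 4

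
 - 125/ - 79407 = 125/79407 = 0.00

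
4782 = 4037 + 745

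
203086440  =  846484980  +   -643398540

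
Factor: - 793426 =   -  2^1*396713^1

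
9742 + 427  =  10169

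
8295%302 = 141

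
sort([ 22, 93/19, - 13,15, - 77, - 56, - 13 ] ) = [ - 77, - 56, - 13, - 13, 93/19  ,  15,22]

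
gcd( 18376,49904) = 8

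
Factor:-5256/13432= - 3^2*23^( - 1)=-9/23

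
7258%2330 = 268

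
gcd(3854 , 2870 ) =82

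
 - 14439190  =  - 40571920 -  - 26132730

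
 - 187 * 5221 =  -976327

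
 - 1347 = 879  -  2226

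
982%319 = 25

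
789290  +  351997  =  1141287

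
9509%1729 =864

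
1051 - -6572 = 7623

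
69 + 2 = 71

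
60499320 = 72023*840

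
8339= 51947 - 43608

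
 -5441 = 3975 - 9416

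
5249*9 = 47241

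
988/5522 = 494/2761= 0.18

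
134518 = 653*206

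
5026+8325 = 13351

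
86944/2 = 43472 = 43472.00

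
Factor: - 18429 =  - 3^1*6143^1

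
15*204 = 3060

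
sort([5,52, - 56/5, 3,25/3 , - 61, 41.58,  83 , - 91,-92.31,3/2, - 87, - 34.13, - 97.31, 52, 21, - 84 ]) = [ - 97.31, - 92.31, - 91 , - 87, - 84,- 61, - 34.13, - 56/5, 3/2 , 3, 5,25/3 , 21,  41.58,52,52 , 83 ]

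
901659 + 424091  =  1325750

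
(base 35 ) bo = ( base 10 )409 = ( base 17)171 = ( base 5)3114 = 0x199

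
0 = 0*48004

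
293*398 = 116614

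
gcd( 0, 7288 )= 7288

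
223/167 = 223/167=1.34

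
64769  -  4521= 60248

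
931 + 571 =1502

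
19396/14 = 1385  +  3/7 =1385.43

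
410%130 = 20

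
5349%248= 141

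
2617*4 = 10468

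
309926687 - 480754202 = -170827515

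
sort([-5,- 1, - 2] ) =[  -  5, - 2,-1]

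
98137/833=117 + 676/833 = 117.81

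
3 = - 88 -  - 91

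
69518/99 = 69518/99 = 702.20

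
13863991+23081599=36945590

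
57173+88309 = 145482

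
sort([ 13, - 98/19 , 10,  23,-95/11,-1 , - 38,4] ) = [-38, - 95/11, - 98/19 ,-1, 4 , 10, 13,23]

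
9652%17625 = 9652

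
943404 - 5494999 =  - 4551595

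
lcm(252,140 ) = 1260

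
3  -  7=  -4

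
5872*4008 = 23534976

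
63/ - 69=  - 1 + 2/23 = -0.91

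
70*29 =2030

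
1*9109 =9109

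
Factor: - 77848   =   - 2^3*37^1*263^1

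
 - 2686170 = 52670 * ( - 51)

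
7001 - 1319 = 5682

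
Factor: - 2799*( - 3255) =3^3*5^1*7^1*31^1*311^1 = 9110745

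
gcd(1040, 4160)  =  1040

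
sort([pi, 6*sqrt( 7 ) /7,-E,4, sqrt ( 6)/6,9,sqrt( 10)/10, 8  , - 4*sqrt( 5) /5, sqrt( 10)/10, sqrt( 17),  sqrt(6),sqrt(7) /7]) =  [  -  E,-4* sqrt ( 5 ) /5,sqrt( 10 ) /10, sqrt (10 )/10,sqrt (7 ) /7,sqrt( 6 ) /6, 6*sqrt(7)/7,sqrt( 6 ),pi,4,sqrt( 17),8,9 ] 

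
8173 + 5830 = 14003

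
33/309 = 11/103 = 0.11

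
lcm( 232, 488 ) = 14152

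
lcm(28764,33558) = 201348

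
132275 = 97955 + 34320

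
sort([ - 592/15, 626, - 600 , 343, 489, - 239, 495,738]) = [ - 600,-239 , - 592/15,343,489,  495,  626,738 ]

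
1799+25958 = 27757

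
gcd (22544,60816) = 16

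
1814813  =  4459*407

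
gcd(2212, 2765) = 553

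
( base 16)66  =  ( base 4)1212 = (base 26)3O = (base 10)102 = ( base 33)33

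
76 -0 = 76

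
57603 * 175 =10080525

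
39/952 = 39/952 = 0.04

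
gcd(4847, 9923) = 1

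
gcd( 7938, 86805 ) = 27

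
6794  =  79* 86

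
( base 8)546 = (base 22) g6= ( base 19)IG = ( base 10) 358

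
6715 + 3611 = 10326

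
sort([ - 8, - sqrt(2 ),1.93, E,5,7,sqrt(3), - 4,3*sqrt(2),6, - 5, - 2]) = [ - 8, - 5, - 4, - 2, - sqrt(2),sqrt( 3),1.93, E, 3*sqrt(2),  5,6,7]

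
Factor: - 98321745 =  - 3^1*5^1*29^1 * 226027^1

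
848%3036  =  848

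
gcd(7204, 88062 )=2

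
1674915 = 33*50755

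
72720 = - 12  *(-6060 )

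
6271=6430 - 159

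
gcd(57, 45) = 3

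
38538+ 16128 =54666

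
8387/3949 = 2+489/3949 = 2.12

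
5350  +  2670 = 8020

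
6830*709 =4842470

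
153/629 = 9/37 =0.24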